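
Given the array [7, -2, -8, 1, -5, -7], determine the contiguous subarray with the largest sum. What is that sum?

Using Kadane's algorithm on [7, -2, -8, 1, -5, -7]:

Scanning through the array:
Position 1 (value -2): max_ending_here = 5, max_so_far = 7
Position 2 (value -8): max_ending_here = -3, max_so_far = 7
Position 3 (value 1): max_ending_here = 1, max_so_far = 7
Position 4 (value -5): max_ending_here = -4, max_so_far = 7
Position 5 (value -7): max_ending_here = -7, max_so_far = 7

Maximum subarray: [7]
Maximum sum: 7

The maximum subarray is [7] with sum 7. This subarray runs from index 0 to index 0.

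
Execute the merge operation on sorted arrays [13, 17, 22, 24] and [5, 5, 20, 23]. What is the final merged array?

Merging process:

Compare 13 vs 5: take 5 from right. Merged: [5]
Compare 13 vs 5: take 5 from right. Merged: [5, 5]
Compare 13 vs 20: take 13 from left. Merged: [5, 5, 13]
Compare 17 vs 20: take 17 from left. Merged: [5, 5, 13, 17]
Compare 22 vs 20: take 20 from right. Merged: [5, 5, 13, 17, 20]
Compare 22 vs 23: take 22 from left. Merged: [5, 5, 13, 17, 20, 22]
Compare 24 vs 23: take 23 from right. Merged: [5, 5, 13, 17, 20, 22, 23]
Append remaining from left: [24]. Merged: [5, 5, 13, 17, 20, 22, 23, 24]

Final merged array: [5, 5, 13, 17, 20, 22, 23, 24]
Total comparisons: 7

The merged array is [5, 5, 13, 17, 20, 22, 23, 24], requiring 7 comparisons. The merge step runs in O(n) time where n is the total number of elements.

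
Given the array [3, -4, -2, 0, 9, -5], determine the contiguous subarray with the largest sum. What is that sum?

Using Kadane's algorithm on [3, -4, -2, 0, 9, -5]:

Scanning through the array:
Position 1 (value -4): max_ending_here = -1, max_so_far = 3
Position 2 (value -2): max_ending_here = -2, max_so_far = 3
Position 3 (value 0): max_ending_here = 0, max_so_far = 3
Position 4 (value 9): max_ending_here = 9, max_so_far = 9
Position 5 (value -5): max_ending_here = 4, max_so_far = 9

Maximum subarray: [0, 9]
Maximum sum: 9

The maximum subarray is [0, 9] with sum 9. This subarray runs from index 3 to index 4.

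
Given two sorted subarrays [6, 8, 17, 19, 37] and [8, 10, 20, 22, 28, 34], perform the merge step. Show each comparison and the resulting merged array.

Merging process:

Compare 6 vs 8: take 6 from left. Merged: [6]
Compare 8 vs 8: take 8 from left. Merged: [6, 8]
Compare 17 vs 8: take 8 from right. Merged: [6, 8, 8]
Compare 17 vs 10: take 10 from right. Merged: [6, 8, 8, 10]
Compare 17 vs 20: take 17 from left. Merged: [6, 8, 8, 10, 17]
Compare 19 vs 20: take 19 from left. Merged: [6, 8, 8, 10, 17, 19]
Compare 37 vs 20: take 20 from right. Merged: [6, 8, 8, 10, 17, 19, 20]
Compare 37 vs 22: take 22 from right. Merged: [6, 8, 8, 10, 17, 19, 20, 22]
Compare 37 vs 28: take 28 from right. Merged: [6, 8, 8, 10, 17, 19, 20, 22, 28]
Compare 37 vs 34: take 34 from right. Merged: [6, 8, 8, 10, 17, 19, 20, 22, 28, 34]
Append remaining from left: [37]. Merged: [6, 8, 8, 10, 17, 19, 20, 22, 28, 34, 37]

Final merged array: [6, 8, 8, 10, 17, 19, 20, 22, 28, 34, 37]
Total comparisons: 10

The merged array is [6, 8, 8, 10, 17, 19, 20, 22, 28, 34, 37], requiring 10 comparisons. The merge step runs in O(n) time where n is the total number of elements.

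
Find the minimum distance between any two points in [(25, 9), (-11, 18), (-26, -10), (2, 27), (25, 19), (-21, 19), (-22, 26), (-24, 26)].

Computing all pairwise distances among 8 points:

d((25, 9), (-11, 18)) = 37.108
d((25, 9), (-26, -10)) = 54.4243
d((25, 9), (2, 27)) = 29.2062
d((25, 9), (25, 19)) = 10.0
d((25, 9), (-21, 19)) = 47.0744
d((25, 9), (-22, 26)) = 49.98
d((25, 9), (-24, 26)) = 51.8652
d((-11, 18), (-26, -10)) = 31.7648
d((-11, 18), (2, 27)) = 15.8114
d((-11, 18), (25, 19)) = 36.0139
d((-11, 18), (-21, 19)) = 10.0499
d((-11, 18), (-22, 26)) = 13.6015
d((-11, 18), (-24, 26)) = 15.2643
d((-26, -10), (2, 27)) = 46.4004
d((-26, -10), (25, 19)) = 58.6686
d((-26, -10), (-21, 19)) = 29.4279
d((-26, -10), (-22, 26)) = 36.2215
d((-26, -10), (-24, 26)) = 36.0555
d((2, 27), (25, 19)) = 24.3516
d((2, 27), (-21, 19)) = 24.3516
d((2, 27), (-22, 26)) = 24.0208
d((2, 27), (-24, 26)) = 26.0192
d((25, 19), (-21, 19)) = 46.0
d((25, 19), (-22, 26)) = 47.5184
d((25, 19), (-24, 26)) = 49.4975
d((-21, 19), (-22, 26)) = 7.0711
d((-21, 19), (-24, 26)) = 7.6158
d((-22, 26), (-24, 26)) = 2.0 <-- minimum

Closest pair: (-22, 26) and (-24, 26) with distance 2.0

The closest pair is (-22, 26) and (-24, 26) with Euclidean distance 2.0. For 8 points, brute-force pairwise comparison is shown above. For large n, the divide-and-conquer algorithm (sort by x, recurse on halves, check the dividing strip) achieves O(n log n).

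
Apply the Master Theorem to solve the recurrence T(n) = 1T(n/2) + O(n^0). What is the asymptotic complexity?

Master Theorem for T(n) = 1T(n/2) + O(n^0):

a = 1, b = 2, c = 0
log_b(a) = log_2(1) = 0.0000

Case 2: c = 0 = log_2(1) = 0.0000
T(n) = O(n^0 log n) = O(log n)

For T(n) = 1T(n/2) + O(n^0): log_2(1) = 0.0000. This is Case 2 of the Master Theorem (c = log_b(a), equal work at all levels), giving O(log n).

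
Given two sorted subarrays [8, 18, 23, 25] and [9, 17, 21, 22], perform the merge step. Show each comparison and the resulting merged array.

Merging process:

Compare 8 vs 9: take 8 from left. Merged: [8]
Compare 18 vs 9: take 9 from right. Merged: [8, 9]
Compare 18 vs 17: take 17 from right. Merged: [8, 9, 17]
Compare 18 vs 21: take 18 from left. Merged: [8, 9, 17, 18]
Compare 23 vs 21: take 21 from right. Merged: [8, 9, 17, 18, 21]
Compare 23 vs 22: take 22 from right. Merged: [8, 9, 17, 18, 21, 22]
Append remaining from left: [23, 25]. Merged: [8, 9, 17, 18, 21, 22, 23, 25]

Final merged array: [8, 9, 17, 18, 21, 22, 23, 25]
Total comparisons: 6

The merged array is [8, 9, 17, 18, 21, 22, 23, 25], requiring 6 comparisons. The merge step runs in O(n) time where n is the total number of elements.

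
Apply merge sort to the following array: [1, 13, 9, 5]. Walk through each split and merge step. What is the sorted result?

Merge sort trace:

Split: [1, 13, 9, 5] -> [1, 13] and [9, 5]
  Split: [1, 13] -> [1] and [13]
  Merge: [1] + [13] -> [1, 13]
  Split: [9, 5] -> [9] and [5]
  Merge: [9] + [5] -> [5, 9]
Merge: [1, 13] + [5, 9] -> [1, 5, 9, 13]

Final sorted array: [1, 5, 9, 13]

The merge sort proceeds by recursively splitting the array and merging sorted halves.
After all merges, the sorted array is [1, 5, 9, 13].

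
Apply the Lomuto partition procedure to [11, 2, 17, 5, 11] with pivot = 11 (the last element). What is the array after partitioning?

Lomuto partition with pivot = 11:

Initial array: [11, 2, 17, 5, 11]

arr[0]=11 <= 11: swap with position 0, array becomes [11, 2, 17, 5, 11]
arr[1]=2 <= 11: swap with position 1, array becomes [11, 2, 17, 5, 11]
arr[2]=17 > 11: no swap
arr[3]=5 <= 11: swap with position 2, array becomes [11, 2, 5, 17, 11]

Place pivot at position 3: [11, 2, 5, 11, 17]
Pivot position: 3

After partitioning with pivot 11, the array becomes [11, 2, 5, 11, 17]. The pivot is placed at index 3. All elements to the left of the pivot are <= 11, and all elements to the right are > 11.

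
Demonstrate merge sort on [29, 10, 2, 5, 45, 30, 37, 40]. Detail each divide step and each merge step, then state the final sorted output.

Merge sort trace:

Split: [29, 10, 2, 5, 45, 30, 37, 40] -> [29, 10, 2, 5] and [45, 30, 37, 40]
  Split: [29, 10, 2, 5] -> [29, 10] and [2, 5]
    Split: [29, 10] -> [29] and [10]
    Merge: [29] + [10] -> [10, 29]
    Split: [2, 5] -> [2] and [5]
    Merge: [2] + [5] -> [2, 5]
  Merge: [10, 29] + [2, 5] -> [2, 5, 10, 29]
  Split: [45, 30, 37, 40] -> [45, 30] and [37, 40]
    Split: [45, 30] -> [45] and [30]
    Merge: [45] + [30] -> [30, 45]
    Split: [37, 40] -> [37] and [40]
    Merge: [37] + [40] -> [37, 40]
  Merge: [30, 45] + [37, 40] -> [30, 37, 40, 45]
Merge: [2, 5, 10, 29] + [30, 37, 40, 45] -> [2, 5, 10, 29, 30, 37, 40, 45]

Final sorted array: [2, 5, 10, 29, 30, 37, 40, 45]

The merge sort proceeds by recursively splitting the array and merging sorted halves.
After all merges, the sorted array is [2, 5, 10, 29, 30, 37, 40, 45].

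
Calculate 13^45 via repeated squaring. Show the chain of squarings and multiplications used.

Computing 13^45 by squaring (build up from 13^1; each line after the first costs one multiplication):

13^1 = 13
13^2 = (13^1)^2 = 13^2 = 169
13^4 = (13^2)^2 = 169^2 = 28561
13^5 = 13 * 13^4 = 13 * 28561 = 371293
13^10 = (13^5)^2 = 371293^2 = 137858491849
13^11 = 13 * 13^10 = 13 * 137858491849 = 1792160394037
13^22 = (13^11)^2 = 1792160394037^2 = 3211838877954855105157369
13^44 = (13^22)^2 = 3211838877954855105157369^2 = 10315908977942302627204470186314316211062255002161
13^45 = 13 * 13^44 = 13 * 10315908977942302627204470186314316211062255002161 = 134106816713249934153658112422086110743809315028093

Result: 134106816713249934153658112422086110743809315028093
Multiplications needed: 8 (8 lines after 13^1)

13^45 = 134106816713249934153658112422086110743809315028093. Using exponentiation by squaring, this requires 8 multiplications. The key idea: if the exponent is even, square the half-power; if odd, multiply by the base once.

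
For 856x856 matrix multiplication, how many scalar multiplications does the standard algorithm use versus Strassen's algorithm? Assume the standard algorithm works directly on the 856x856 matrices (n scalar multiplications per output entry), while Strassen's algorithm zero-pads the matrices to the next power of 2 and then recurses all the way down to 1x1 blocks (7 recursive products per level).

Matrix multiplication for 856x856 matrices:

Strassen's algorithm requires power-of-2 dimensions. Pad 856x856 to 1024x1024 (next power of 2).

Standard algorithm: 856^3 = 627222016 multiplications
Strassen's algorithm: 7^(log2(1024)) = 7^10 = 282475249 multiplications
Savings: 627222016 - 282475249 = 344746767 multiplications

Standard: 627222016 multiplications (856^3). Strassen: 282475249 multiplications (7^10, after padding to 1024x1024). Strassen reduces 8 recursive multiplications to 7 at each level.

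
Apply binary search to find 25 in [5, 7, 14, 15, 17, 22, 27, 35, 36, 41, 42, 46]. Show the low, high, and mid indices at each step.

Binary search for 25 in [5, 7, 14, 15, 17, 22, 27, 35, 36, 41, 42, 46]:

lo=0, hi=11, mid=5, arr[mid]=22 -> 22 < 25, search right half
lo=6, hi=11, mid=8, arr[mid]=36 -> 36 > 25, search left half
lo=6, hi=7, mid=6, arr[mid]=27 -> 27 > 25, search left half
lo=6 > hi=5, target 25 not found

Binary search determines that 25 is not in the array after 3 comparisons. The search space was exhausted without finding the target.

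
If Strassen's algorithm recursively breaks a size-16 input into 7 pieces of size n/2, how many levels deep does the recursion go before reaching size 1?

For divide and conquer with division factor 2:

Problem sizes at each level:
Level 0: 16
Level 1: 8
Level 2: 4
Level 3: 2
Level 4: 1

The root is level 0 and the size-1 base case is level 4 (the tree spans levels 0 through 4, i.e. 5 levels counting the root), so the depth is the number of divisions: log_2(16) = 4

The recursion tree depth is log_2(16) = 4. At each level, the problem size is divided by 2, so it takes 4 divisions to reduce to a base case of size 1. The algorithm makes 7 recursive calls at each level.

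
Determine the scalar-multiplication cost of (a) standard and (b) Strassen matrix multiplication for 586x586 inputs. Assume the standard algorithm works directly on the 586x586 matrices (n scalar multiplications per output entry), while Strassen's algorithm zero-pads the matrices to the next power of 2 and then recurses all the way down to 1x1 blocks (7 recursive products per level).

Matrix multiplication for 586x586 matrices:

Strassen's algorithm requires power-of-2 dimensions. Pad 586x586 to 1024x1024 (next power of 2).

Standard algorithm: 586^3 = 201230056 multiplications
Strassen's algorithm: 7^(log2(1024)) = 7^10 = 282475249 multiplications
Difference: 201230056 - 282475249 = -81245193 (Strassen uses MORE here due to padding overhead — for small or just-over-power-of-2 n, padding can outweigh the per-level savings)

Standard: 201230056 multiplications (586^3). Strassen: 282475249 multiplications (7^10, after padding to 1024x1024). Strassen reduces 8 recursive multiplications to 7 at each level.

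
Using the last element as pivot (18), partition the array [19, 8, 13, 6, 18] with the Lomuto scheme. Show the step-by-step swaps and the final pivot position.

Lomuto partition with pivot = 18:

Initial array: [19, 8, 13, 6, 18]

arr[0]=19 > 18: no swap
arr[1]=8 <= 18: swap with position 0, array becomes [8, 19, 13, 6, 18]
arr[2]=13 <= 18: swap with position 1, array becomes [8, 13, 19, 6, 18]
arr[3]=6 <= 18: swap with position 2, array becomes [8, 13, 6, 19, 18]

Place pivot at position 3: [8, 13, 6, 18, 19]
Pivot position: 3

After partitioning with pivot 18, the array becomes [8, 13, 6, 18, 19]. The pivot is placed at index 3. All elements to the left of the pivot are <= 18, and all elements to the right are > 18.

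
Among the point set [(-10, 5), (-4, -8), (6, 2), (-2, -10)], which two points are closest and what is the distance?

Computing all pairwise distances among 4 points:

d((-10, 5), (-4, -8)) = 14.3178
d((-10, 5), (6, 2)) = 16.2788
d((-10, 5), (-2, -10)) = 17.0
d((-4, -8), (6, 2)) = 14.1421
d((-4, -8), (-2, -10)) = 2.8284 <-- minimum
d((6, 2), (-2, -10)) = 14.4222

Closest pair: (-4, -8) and (-2, -10) with distance 2.8284

The closest pair is (-4, -8) and (-2, -10) with Euclidean distance 2.8284. For 4 points, brute-force pairwise comparison is shown above. For large n, the divide-and-conquer algorithm (sort by x, recurse on halves, check the dividing strip) achieves O(n log n).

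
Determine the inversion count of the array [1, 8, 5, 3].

Finding inversions in [1, 8, 5, 3]:

(1, 2): arr[1]=8 > arr[2]=5
(1, 3): arr[1]=8 > arr[3]=3
(2, 3): arr[2]=5 > arr[3]=3

Total inversions: 3

The array has 3 inversion(s): (1,2), (1,3), (2,3). Each pair (i,j) satisfies i < j and arr[i] > arr[j].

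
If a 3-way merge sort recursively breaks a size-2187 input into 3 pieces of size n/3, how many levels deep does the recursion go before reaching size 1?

For divide and conquer with division factor 3:

Problem sizes at each level:
Level 0: 2187
Level 1: 729
Level 2: 243
Level 3: 81
Level 4: 27
Level 5: 9
Level 6: 3
Level 7: 1

The root is level 0 and the size-1 base case is level 7 (the tree spans levels 0 through 7, i.e. 8 levels counting the root), so the depth is the number of divisions: log_3(2187) = 7

The recursion tree depth is log_3(2187) = 7. At each level, the problem size is divided by 3, so it takes 7 divisions to reduce to a base case of size 1. The algorithm makes 3 recursive calls at each level.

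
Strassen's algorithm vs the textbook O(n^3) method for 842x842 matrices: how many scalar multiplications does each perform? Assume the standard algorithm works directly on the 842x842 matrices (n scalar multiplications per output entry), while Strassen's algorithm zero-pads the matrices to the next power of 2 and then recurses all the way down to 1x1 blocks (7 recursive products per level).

Matrix multiplication for 842x842 matrices:

Strassen's algorithm requires power-of-2 dimensions. Pad 842x842 to 1024x1024 (next power of 2).

Standard algorithm: 842^3 = 596947688 multiplications
Strassen's algorithm: 7^(log2(1024)) = 7^10 = 282475249 multiplications
Savings: 596947688 - 282475249 = 314472439 multiplications

Standard: 596947688 multiplications (842^3). Strassen: 282475249 multiplications (7^10, after padding to 1024x1024). Strassen reduces 8 recursive multiplications to 7 at each level.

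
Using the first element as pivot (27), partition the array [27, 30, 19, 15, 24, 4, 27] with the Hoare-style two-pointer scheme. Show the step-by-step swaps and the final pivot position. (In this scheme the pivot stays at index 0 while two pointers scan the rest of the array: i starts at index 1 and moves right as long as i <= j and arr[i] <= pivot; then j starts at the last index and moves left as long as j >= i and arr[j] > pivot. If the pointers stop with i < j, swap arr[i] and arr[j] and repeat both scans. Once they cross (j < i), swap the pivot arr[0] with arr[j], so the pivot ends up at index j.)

Hoare-style two-pointer partition with pivot = 27:

Initial array: [27, 30, 19, 15, 24, 4, 27]

Pointers start at i = 1, j = 6.
i stops at index 1 (arr[1]=30 > 27), j stops at index 6 (arr[6]=27 <= 27): swap arr[1] and arr[6], array becomes [27, 27, 19, 15, 24, 4, 30]
i ends at 6, j ends at 5: the pointers have crossed (j < i), so scanning stops.

Swap pivot arr[0] with arr[5] to place pivot at position 5: [4, 27, 19, 15, 24, 27, 30]
Pivot position: 5

After partitioning with pivot 27, the array becomes [4, 27, 19, 15, 24, 27, 30]. The pivot is placed at index 5. All elements to the left of the pivot are <= 27, and all elements to the right are > 27.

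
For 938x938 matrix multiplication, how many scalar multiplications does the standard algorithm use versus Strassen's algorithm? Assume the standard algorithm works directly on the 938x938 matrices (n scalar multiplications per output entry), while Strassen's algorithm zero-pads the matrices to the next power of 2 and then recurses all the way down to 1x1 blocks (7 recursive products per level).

Matrix multiplication for 938x938 matrices:

Strassen's algorithm requires power-of-2 dimensions. Pad 938x938 to 1024x1024 (next power of 2).

Standard algorithm: 938^3 = 825293672 multiplications
Strassen's algorithm: 7^(log2(1024)) = 7^10 = 282475249 multiplications
Savings: 825293672 - 282475249 = 542818423 multiplications

Standard: 825293672 multiplications (938^3). Strassen: 282475249 multiplications (7^10, after padding to 1024x1024). Strassen reduces 8 recursive multiplications to 7 at each level.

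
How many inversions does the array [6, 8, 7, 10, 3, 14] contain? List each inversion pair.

Finding inversions in [6, 8, 7, 10, 3, 14]:

(0, 4): arr[0]=6 > arr[4]=3
(1, 2): arr[1]=8 > arr[2]=7
(1, 4): arr[1]=8 > arr[4]=3
(2, 4): arr[2]=7 > arr[4]=3
(3, 4): arr[3]=10 > arr[4]=3

Total inversions: 5

The array has 5 inversion(s): (0,4), (1,2), (1,4), (2,4), (3,4). Each pair (i,j) satisfies i < j and arr[i] > arr[j].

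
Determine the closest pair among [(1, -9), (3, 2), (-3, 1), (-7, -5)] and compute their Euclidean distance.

Computing all pairwise distances among 4 points:

d((1, -9), (3, 2)) = 11.1803
d((1, -9), (-3, 1)) = 10.7703
d((1, -9), (-7, -5)) = 8.9443
d((3, 2), (-3, 1)) = 6.0828 <-- minimum
d((3, 2), (-7, -5)) = 12.2066
d((-3, 1), (-7, -5)) = 7.2111

Closest pair: (3, 2) and (-3, 1) with distance 6.0828

The closest pair is (3, 2) and (-3, 1) with Euclidean distance 6.0828. For 4 points, brute-force pairwise comparison is shown above. For large n, the divide-and-conquer algorithm (sort by x, recurse on halves, check the dividing strip) achieves O(n log n).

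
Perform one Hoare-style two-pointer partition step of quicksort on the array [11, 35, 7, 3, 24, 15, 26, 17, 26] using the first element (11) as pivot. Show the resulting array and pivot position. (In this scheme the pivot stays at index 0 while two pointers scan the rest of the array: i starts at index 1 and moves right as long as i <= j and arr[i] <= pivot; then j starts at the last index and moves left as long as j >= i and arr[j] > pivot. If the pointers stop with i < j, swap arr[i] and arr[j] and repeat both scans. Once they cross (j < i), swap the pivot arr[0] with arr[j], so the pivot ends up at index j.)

Hoare-style two-pointer partition with pivot = 11:

Initial array: [11, 35, 7, 3, 24, 15, 26, 17, 26]

Pointers start at i = 1, j = 8.
i stops at index 1 (arr[1]=35 > 11), j stops at index 3 (arr[3]=3 <= 11): swap arr[1] and arr[3], array becomes [11, 3, 7, 35, 24, 15, 26, 17, 26]
i ends at 3, j ends at 2: the pointers have crossed (j < i), so scanning stops.

Swap pivot arr[0] with arr[2] to place pivot at position 2: [7, 3, 11, 35, 24, 15, 26, 17, 26]
Pivot position: 2

After partitioning with pivot 11, the array becomes [7, 3, 11, 35, 24, 15, 26, 17, 26]. The pivot is placed at index 2. All elements to the left of the pivot are <= 11, and all elements to the right are > 11.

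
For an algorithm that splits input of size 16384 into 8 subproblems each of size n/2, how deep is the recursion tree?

For divide and conquer with division factor 2:

Problem sizes at each level:
Level 0: 16384
Level 1: 8192
Level 2: 4096
Level 3: 2048
Level 4: 1024
Level 5: 512
Level 6: 256
Level 7: 128
Level 8: 64
Level 9: 32
Level 10: 16
Level 11: 8
Level 12: 4
Level 13: 2
Level 14: 1

The root is level 0 and the size-1 base case is level 14 (the tree spans levels 0 through 14, i.e. 15 levels counting the root), so the depth is the number of divisions: log_2(16384) = 14

The recursion tree depth is log_2(16384) = 14. At each level, the problem size is divided by 2, so it takes 14 divisions to reduce to a base case of size 1. The algorithm makes 8 recursive calls at each level.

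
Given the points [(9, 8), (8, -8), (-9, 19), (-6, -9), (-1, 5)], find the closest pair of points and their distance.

Computing all pairwise distances among 5 points:

d((9, 8), (8, -8)) = 16.0312
d((9, 8), (-9, 19)) = 21.095
d((9, 8), (-6, -9)) = 22.6716
d((9, 8), (-1, 5)) = 10.4403 <-- minimum
d((8, -8), (-9, 19)) = 31.9061
d((8, -8), (-6, -9)) = 14.0357
d((8, -8), (-1, 5)) = 15.8114
d((-9, 19), (-6, -9)) = 28.1603
d((-9, 19), (-1, 5)) = 16.1245
d((-6, -9), (-1, 5)) = 14.8661

Closest pair: (9, 8) and (-1, 5) with distance 10.4403

The closest pair is (9, 8) and (-1, 5) with Euclidean distance 10.4403. For 5 points, brute-force pairwise comparison is shown above. For large n, the divide-and-conquer algorithm (sort by x, recurse on halves, check the dividing strip) achieves O(n log n).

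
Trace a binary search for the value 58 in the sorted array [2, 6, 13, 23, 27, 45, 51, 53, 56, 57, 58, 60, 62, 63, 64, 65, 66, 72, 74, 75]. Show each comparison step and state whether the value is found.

Binary search for 58 in [2, 6, 13, 23, 27, 45, 51, 53, 56, 57, 58, 60, 62, 63, 64, 65, 66, 72, 74, 75]:

lo=0, hi=19, mid=9, arr[mid]=57 -> 57 < 58, search right half
lo=10, hi=19, mid=14, arr[mid]=64 -> 64 > 58, search left half
lo=10, hi=13, mid=11, arr[mid]=60 -> 60 > 58, search left half
lo=10, hi=10, mid=10, arr[mid]=58 -> Found target at index 10!

Binary search finds 58 at index 10 after 4 comparisons. The search repeatedly halves the search space by comparing with the middle element.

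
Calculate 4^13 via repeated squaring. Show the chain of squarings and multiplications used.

Computing 4^13 by squaring (build up from 4^1; each line after the first costs one multiplication):

4^1 = 4
4^2 = (4^1)^2 = 4^2 = 16
4^3 = 4 * 4^2 = 4 * 16 = 64
4^6 = (4^3)^2 = 64^2 = 4096
4^12 = (4^6)^2 = 4096^2 = 16777216
4^13 = 4 * 4^12 = 4 * 16777216 = 67108864

Result: 67108864
Multiplications needed: 5 (5 lines after 4^1)

4^13 = 67108864. Using exponentiation by squaring, this requires 5 multiplications. The key idea: if the exponent is even, square the half-power; if odd, multiply by the base once.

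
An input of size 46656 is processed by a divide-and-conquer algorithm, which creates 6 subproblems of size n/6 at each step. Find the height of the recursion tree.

For divide and conquer with division factor 6:

Problem sizes at each level:
Level 0: 46656
Level 1: 7776
Level 2: 1296
Level 3: 216
Level 4: 36
Level 5: 6
Level 6: 1

The root is level 0 and the size-1 base case is level 6 (the tree spans levels 0 through 6, i.e. 7 levels counting the root), so the depth is the number of divisions: log_6(46656) = 6

The recursion tree depth is log_6(46656) = 6. At each level, the problem size is divided by 6, so it takes 6 divisions to reduce to a base case of size 1. The algorithm makes 6 recursive calls at each level.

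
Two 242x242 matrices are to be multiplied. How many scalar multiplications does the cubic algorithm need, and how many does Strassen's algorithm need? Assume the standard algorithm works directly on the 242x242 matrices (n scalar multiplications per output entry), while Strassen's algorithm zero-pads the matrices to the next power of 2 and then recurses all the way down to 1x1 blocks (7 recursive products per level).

Matrix multiplication for 242x242 matrices:

Strassen's algorithm requires power-of-2 dimensions. Pad 242x242 to 256x256 (next power of 2).

Standard algorithm: 242^3 = 14172488 multiplications
Strassen's algorithm: 7^(log2(256)) = 7^8 = 5764801 multiplications
Savings: 14172488 - 5764801 = 8407687 multiplications

Standard: 14172488 multiplications (242^3). Strassen: 5764801 multiplications (7^8, after padding to 256x256). Strassen reduces 8 recursive multiplications to 7 at each level.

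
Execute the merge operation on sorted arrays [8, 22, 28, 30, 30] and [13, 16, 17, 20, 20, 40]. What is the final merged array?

Merging process:

Compare 8 vs 13: take 8 from left. Merged: [8]
Compare 22 vs 13: take 13 from right. Merged: [8, 13]
Compare 22 vs 16: take 16 from right. Merged: [8, 13, 16]
Compare 22 vs 17: take 17 from right. Merged: [8, 13, 16, 17]
Compare 22 vs 20: take 20 from right. Merged: [8, 13, 16, 17, 20]
Compare 22 vs 20: take 20 from right. Merged: [8, 13, 16, 17, 20, 20]
Compare 22 vs 40: take 22 from left. Merged: [8, 13, 16, 17, 20, 20, 22]
Compare 28 vs 40: take 28 from left. Merged: [8, 13, 16, 17, 20, 20, 22, 28]
Compare 30 vs 40: take 30 from left. Merged: [8, 13, 16, 17, 20, 20, 22, 28, 30]
Compare 30 vs 40: take 30 from left. Merged: [8, 13, 16, 17, 20, 20, 22, 28, 30, 30]
Append remaining from right: [40]. Merged: [8, 13, 16, 17, 20, 20, 22, 28, 30, 30, 40]

Final merged array: [8, 13, 16, 17, 20, 20, 22, 28, 30, 30, 40]
Total comparisons: 10

The merged array is [8, 13, 16, 17, 20, 20, 22, 28, 30, 30, 40], requiring 10 comparisons. The merge step runs in O(n) time where n is the total number of elements.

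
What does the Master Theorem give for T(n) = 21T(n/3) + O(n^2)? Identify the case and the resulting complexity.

Master Theorem for T(n) = 21T(n/3) + O(n^2):

a = 21, b = 3, c = 2
log_b(a) = log_3(21) = 2.7712

Case 1: c = 2 < log_3(21) = 2.7712
T(n) = O(n^(log_3 21))

For T(n) = 21T(n/3) + O(n^2): log_3(21) = 2.7712. This is Case 1 of the Master Theorem (c < log_b(a), work dominated by leaves), giving O(n^(log_3 21)).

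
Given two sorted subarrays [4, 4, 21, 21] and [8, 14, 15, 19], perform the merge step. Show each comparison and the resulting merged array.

Merging process:

Compare 4 vs 8: take 4 from left. Merged: [4]
Compare 4 vs 8: take 4 from left. Merged: [4, 4]
Compare 21 vs 8: take 8 from right. Merged: [4, 4, 8]
Compare 21 vs 14: take 14 from right. Merged: [4, 4, 8, 14]
Compare 21 vs 15: take 15 from right. Merged: [4, 4, 8, 14, 15]
Compare 21 vs 19: take 19 from right. Merged: [4, 4, 8, 14, 15, 19]
Append remaining from left: [21, 21]. Merged: [4, 4, 8, 14, 15, 19, 21, 21]

Final merged array: [4, 4, 8, 14, 15, 19, 21, 21]
Total comparisons: 6

The merged array is [4, 4, 8, 14, 15, 19, 21, 21], requiring 6 comparisons. The merge step runs in O(n) time where n is the total number of elements.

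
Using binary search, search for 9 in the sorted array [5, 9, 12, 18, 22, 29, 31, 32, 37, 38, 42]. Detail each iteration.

Binary search for 9 in [5, 9, 12, 18, 22, 29, 31, 32, 37, 38, 42]:

lo=0, hi=10, mid=5, arr[mid]=29 -> 29 > 9, search left half
lo=0, hi=4, mid=2, arr[mid]=12 -> 12 > 9, search left half
lo=0, hi=1, mid=0, arr[mid]=5 -> 5 < 9, search right half
lo=1, hi=1, mid=1, arr[mid]=9 -> Found target at index 1!

Binary search finds 9 at index 1 after 4 comparisons. The search repeatedly halves the search space by comparing with the middle element.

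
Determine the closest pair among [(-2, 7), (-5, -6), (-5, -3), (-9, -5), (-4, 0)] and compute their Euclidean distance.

Computing all pairwise distances among 5 points:

d((-2, 7), (-5, -6)) = 13.3417
d((-2, 7), (-5, -3)) = 10.4403
d((-2, 7), (-9, -5)) = 13.8924
d((-2, 7), (-4, 0)) = 7.2801
d((-5, -6), (-5, -3)) = 3.0 <-- minimum
d((-5, -6), (-9, -5)) = 4.1231
d((-5, -6), (-4, 0)) = 6.0828
d((-5, -3), (-9, -5)) = 4.4721
d((-5, -3), (-4, 0)) = 3.1623
d((-9, -5), (-4, 0)) = 7.0711

Closest pair: (-5, -6) and (-5, -3) with distance 3.0

The closest pair is (-5, -6) and (-5, -3) with Euclidean distance 3.0. For 5 points, brute-force pairwise comparison is shown above. For large n, the divide-and-conquer algorithm (sort by x, recurse on halves, check the dividing strip) achieves O(n log n).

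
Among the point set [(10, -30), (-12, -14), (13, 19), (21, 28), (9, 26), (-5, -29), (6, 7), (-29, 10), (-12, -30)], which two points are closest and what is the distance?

Computing all pairwise distances among 9 points:

d((10, -30), (-12, -14)) = 27.2029
d((10, -30), (13, 19)) = 49.0918
d((10, -30), (21, 28)) = 59.0339
d((10, -30), (9, 26)) = 56.0089
d((10, -30), (-5, -29)) = 15.0333
d((10, -30), (6, 7)) = 37.2156
d((10, -30), (-29, 10)) = 55.8659
d((10, -30), (-12, -30)) = 22.0
d((-12, -14), (13, 19)) = 41.4005
d((-12, -14), (21, 28)) = 53.4135
d((-12, -14), (9, 26)) = 45.1774
d((-12, -14), (-5, -29)) = 16.5529
d((-12, -14), (6, 7)) = 27.6586
d((-12, -14), (-29, 10)) = 29.4109
d((-12, -14), (-12, -30)) = 16.0
d((13, 19), (21, 28)) = 12.0416
d((13, 19), (9, 26)) = 8.0623
d((13, 19), (-5, -29)) = 51.264
d((13, 19), (6, 7)) = 13.8924
d((13, 19), (-29, 10)) = 42.9535
d((13, 19), (-12, -30)) = 55.0091
d((21, 28), (9, 26)) = 12.1655
d((21, 28), (-5, -29)) = 62.6498
d((21, 28), (6, 7)) = 25.807
d((21, 28), (-29, 10)) = 53.1413
d((21, 28), (-12, -30)) = 66.7308
d((9, 26), (-5, -29)) = 56.7539
d((9, 26), (6, 7)) = 19.2354
d((9, 26), (-29, 10)) = 41.2311
d((9, 26), (-12, -30)) = 59.808
d((-5, -29), (6, 7)) = 37.6431
d((-5, -29), (-29, 10)) = 45.793
d((-5, -29), (-12, -30)) = 7.0711 <-- minimum
d((6, 7), (-29, 10)) = 35.1283
d((6, 7), (-12, -30)) = 41.1461
d((-29, 10), (-12, -30)) = 43.4626

Closest pair: (-5, -29) and (-12, -30) with distance 7.0711

The closest pair is (-5, -29) and (-12, -30) with Euclidean distance 7.0711. For 9 points, brute-force pairwise comparison is shown above. For large n, the divide-and-conquer algorithm (sort by x, recurse on halves, check the dividing strip) achieves O(n log n).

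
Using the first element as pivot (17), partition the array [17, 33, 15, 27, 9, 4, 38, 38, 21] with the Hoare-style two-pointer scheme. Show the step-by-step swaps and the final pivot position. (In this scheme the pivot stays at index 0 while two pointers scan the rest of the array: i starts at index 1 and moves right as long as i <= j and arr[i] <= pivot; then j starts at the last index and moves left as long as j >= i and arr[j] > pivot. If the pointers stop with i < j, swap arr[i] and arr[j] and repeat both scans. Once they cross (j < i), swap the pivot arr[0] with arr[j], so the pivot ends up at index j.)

Hoare-style two-pointer partition with pivot = 17:

Initial array: [17, 33, 15, 27, 9, 4, 38, 38, 21]

Pointers start at i = 1, j = 8.
i stops at index 1 (arr[1]=33 > 17), j stops at index 5 (arr[5]=4 <= 17): swap arr[1] and arr[5], array becomes [17, 4, 15, 27, 9, 33, 38, 38, 21]
i stops at index 3 (arr[3]=27 > 17), j stops at index 4 (arr[4]=9 <= 17): swap arr[3] and arr[4], array becomes [17, 4, 15, 9, 27, 33, 38, 38, 21]
i ends at 4, j ends at 3: the pointers have crossed (j < i), so scanning stops.

Swap pivot arr[0] with arr[3] to place pivot at position 3: [9, 4, 15, 17, 27, 33, 38, 38, 21]
Pivot position: 3

After partitioning with pivot 17, the array becomes [9, 4, 15, 17, 27, 33, 38, 38, 21]. The pivot is placed at index 3. All elements to the left of the pivot are <= 17, and all elements to the right are > 17.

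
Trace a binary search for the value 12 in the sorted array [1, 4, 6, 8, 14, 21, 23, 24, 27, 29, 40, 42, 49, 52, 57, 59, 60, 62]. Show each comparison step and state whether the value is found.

Binary search for 12 in [1, 4, 6, 8, 14, 21, 23, 24, 27, 29, 40, 42, 49, 52, 57, 59, 60, 62]:

lo=0, hi=17, mid=8, arr[mid]=27 -> 27 > 12, search left half
lo=0, hi=7, mid=3, arr[mid]=8 -> 8 < 12, search right half
lo=4, hi=7, mid=5, arr[mid]=21 -> 21 > 12, search left half
lo=4, hi=4, mid=4, arr[mid]=14 -> 14 > 12, search left half
lo=4 > hi=3, target 12 not found

Binary search determines that 12 is not in the array after 4 comparisons. The search space was exhausted without finding the target.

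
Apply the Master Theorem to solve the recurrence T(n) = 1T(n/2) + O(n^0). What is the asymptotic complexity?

Master Theorem for T(n) = 1T(n/2) + O(n^0):

a = 1, b = 2, c = 0
log_b(a) = log_2(1) = 0.0000

Case 2: c = 0 = log_2(1) = 0.0000
T(n) = O(n^0 log n) = O(log n)

For T(n) = 1T(n/2) + O(n^0): log_2(1) = 0.0000. This is Case 2 of the Master Theorem (c = log_b(a), equal work at all levels), giving O(log n).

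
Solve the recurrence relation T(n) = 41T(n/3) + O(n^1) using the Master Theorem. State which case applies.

Master Theorem for T(n) = 41T(n/3) + O(n^1):

a = 41, b = 3, c = 1
log_b(a) = log_3(41) = 3.3802

Case 1: c = 1 < log_3(41) = 3.3802
T(n) = O(n^(log_3 41))

For T(n) = 41T(n/3) + O(n^1): log_3(41) = 3.3802. This is Case 1 of the Master Theorem (c < log_b(a), work dominated by leaves), giving O(n^(log_3 41)).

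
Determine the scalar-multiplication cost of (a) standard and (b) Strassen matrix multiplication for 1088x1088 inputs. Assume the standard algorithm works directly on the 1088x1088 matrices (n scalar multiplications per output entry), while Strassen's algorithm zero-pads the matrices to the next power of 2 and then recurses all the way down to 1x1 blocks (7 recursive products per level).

Matrix multiplication for 1088x1088 matrices:

Strassen's algorithm requires power-of-2 dimensions. Pad 1088x1088 to 2048x2048 (next power of 2).

Standard algorithm: 1088^3 = 1287913472 multiplications
Strassen's algorithm: 7^(log2(2048)) = 7^11 = 1977326743 multiplications
Difference: 1287913472 - 1977326743 = -689413271 (Strassen uses MORE here due to padding overhead — for small or just-over-power-of-2 n, padding can outweigh the per-level savings)

Standard: 1287913472 multiplications (1088^3). Strassen: 1977326743 multiplications (7^11, after padding to 2048x2048). Strassen reduces 8 recursive multiplications to 7 at each level.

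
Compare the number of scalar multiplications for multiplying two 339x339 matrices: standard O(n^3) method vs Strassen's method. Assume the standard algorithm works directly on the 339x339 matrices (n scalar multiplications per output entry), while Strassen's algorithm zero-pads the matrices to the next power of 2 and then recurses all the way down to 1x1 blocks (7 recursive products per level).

Matrix multiplication for 339x339 matrices:

Strassen's algorithm requires power-of-2 dimensions. Pad 339x339 to 512x512 (next power of 2).

Standard algorithm: 339^3 = 38958219 multiplications
Strassen's algorithm: 7^(log2(512)) = 7^9 = 40353607 multiplications
Difference: 38958219 - 40353607 = -1395388 (Strassen uses MORE here due to padding overhead — for small or just-over-power-of-2 n, padding can outweigh the per-level savings)

Standard: 38958219 multiplications (339^3). Strassen: 40353607 multiplications (7^9, after padding to 512x512). Strassen reduces 8 recursive multiplications to 7 at each level.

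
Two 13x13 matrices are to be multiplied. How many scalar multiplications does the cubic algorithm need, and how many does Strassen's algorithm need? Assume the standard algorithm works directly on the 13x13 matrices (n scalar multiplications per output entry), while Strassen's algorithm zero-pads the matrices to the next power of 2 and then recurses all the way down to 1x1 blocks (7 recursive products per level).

Matrix multiplication for 13x13 matrices:

Strassen's algorithm requires power-of-2 dimensions. Pad 13x13 to 16x16 (next power of 2).

Standard algorithm: 13^3 = 2197 multiplications
Strassen's algorithm: 7^(log2(16)) = 7^4 = 2401 multiplications
Difference: 2197 - 2401 = -204 (Strassen uses MORE here due to padding overhead — for small or just-over-power-of-2 n, padding can outweigh the per-level savings)

Standard: 2197 multiplications (13^3). Strassen: 2401 multiplications (7^4, after padding to 16x16). Strassen reduces 8 recursive multiplications to 7 at each level.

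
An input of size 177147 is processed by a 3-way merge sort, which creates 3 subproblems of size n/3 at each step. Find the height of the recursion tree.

For divide and conquer with division factor 3:

Problem sizes at each level:
Level 0: 177147
Level 1: 59049
Level 2: 19683
Level 3: 6561
Level 4: 2187
Level 5: 729
Level 6: 243
Level 7: 81
Level 8: 27
Level 9: 9
Level 10: 3
Level 11: 1

The root is level 0 and the size-1 base case is level 11 (the tree spans levels 0 through 11, i.e. 12 levels counting the root), so the depth is the number of divisions: log_3(177147) = 11

The recursion tree depth is log_3(177147) = 11. At each level, the problem size is divided by 3, so it takes 11 divisions to reduce to a base case of size 1. The algorithm makes 3 recursive calls at each level.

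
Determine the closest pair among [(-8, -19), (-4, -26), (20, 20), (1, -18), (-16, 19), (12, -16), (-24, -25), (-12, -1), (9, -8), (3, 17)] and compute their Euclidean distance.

Computing all pairwise distances among 10 points:

d((-8, -19), (-4, -26)) = 8.0623 <-- minimum
d((-8, -19), (20, 20)) = 48.0104
d((-8, -19), (1, -18)) = 9.0554
d((-8, -19), (-16, 19)) = 38.833
d((-8, -19), (12, -16)) = 20.2237
d((-8, -19), (-24, -25)) = 17.088
d((-8, -19), (-12, -1)) = 18.4391
d((-8, -19), (9, -8)) = 20.2485
d((-8, -19), (3, 17)) = 37.6431
d((-4, -26), (20, 20)) = 51.8845
d((-4, -26), (1, -18)) = 9.434
d((-4, -26), (-16, 19)) = 46.5725
d((-4, -26), (12, -16)) = 18.868
d((-4, -26), (-24, -25)) = 20.025
d((-4, -26), (-12, -1)) = 26.2488
d((-4, -26), (9, -8)) = 22.2036
d((-4, -26), (3, 17)) = 43.566
d((20, 20), (1, -18)) = 42.4853
d((20, 20), (-16, 19)) = 36.0139
d((20, 20), (12, -16)) = 36.8782
d((20, 20), (-24, -25)) = 62.9365
d((20, 20), (-12, -1)) = 38.2753
d((20, 20), (9, -8)) = 30.0832
d((20, 20), (3, 17)) = 17.2627
d((1, -18), (-16, 19)) = 40.7185
d((1, -18), (12, -16)) = 11.1803
d((1, -18), (-24, -25)) = 25.9615
d((1, -18), (-12, -1)) = 21.4009
d((1, -18), (9, -8)) = 12.8062
d((1, -18), (3, 17)) = 35.0571
d((-16, 19), (12, -16)) = 44.8219
d((-16, 19), (-24, -25)) = 44.7214
d((-16, 19), (-12, -1)) = 20.3961
d((-16, 19), (9, -8)) = 36.7967
d((-16, 19), (3, 17)) = 19.105
d((12, -16), (-24, -25)) = 37.108
d((12, -16), (-12, -1)) = 28.3019
d((12, -16), (9, -8)) = 8.544
d((12, -16), (3, 17)) = 34.2053
d((-24, -25), (-12, -1)) = 26.8328
d((-24, -25), (9, -8)) = 37.1214
d((-24, -25), (3, 17)) = 49.93
d((-12, -1), (9, -8)) = 22.1359
d((-12, -1), (3, 17)) = 23.4307
d((9, -8), (3, 17)) = 25.7099

Closest pair: (-8, -19) and (-4, -26) with distance 8.0623

The closest pair is (-8, -19) and (-4, -26) with Euclidean distance 8.0623. For 10 points, brute-force pairwise comparison is shown above. For large n, the divide-and-conquer algorithm (sort by x, recurse on halves, check the dividing strip) achieves O(n log n).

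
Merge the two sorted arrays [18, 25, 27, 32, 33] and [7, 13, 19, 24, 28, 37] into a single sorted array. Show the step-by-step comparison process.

Merging process:

Compare 18 vs 7: take 7 from right. Merged: [7]
Compare 18 vs 13: take 13 from right. Merged: [7, 13]
Compare 18 vs 19: take 18 from left. Merged: [7, 13, 18]
Compare 25 vs 19: take 19 from right. Merged: [7, 13, 18, 19]
Compare 25 vs 24: take 24 from right. Merged: [7, 13, 18, 19, 24]
Compare 25 vs 28: take 25 from left. Merged: [7, 13, 18, 19, 24, 25]
Compare 27 vs 28: take 27 from left. Merged: [7, 13, 18, 19, 24, 25, 27]
Compare 32 vs 28: take 28 from right. Merged: [7, 13, 18, 19, 24, 25, 27, 28]
Compare 32 vs 37: take 32 from left. Merged: [7, 13, 18, 19, 24, 25, 27, 28, 32]
Compare 33 vs 37: take 33 from left. Merged: [7, 13, 18, 19, 24, 25, 27, 28, 32, 33]
Append remaining from right: [37]. Merged: [7, 13, 18, 19, 24, 25, 27, 28, 32, 33, 37]

Final merged array: [7, 13, 18, 19, 24, 25, 27, 28, 32, 33, 37]
Total comparisons: 10

The merged array is [7, 13, 18, 19, 24, 25, 27, 28, 32, 33, 37], requiring 10 comparisons. The merge step runs in O(n) time where n is the total number of elements.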